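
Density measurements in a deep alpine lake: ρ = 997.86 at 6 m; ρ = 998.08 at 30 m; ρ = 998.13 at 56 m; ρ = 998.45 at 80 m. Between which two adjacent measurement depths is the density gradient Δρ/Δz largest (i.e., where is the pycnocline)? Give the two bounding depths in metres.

56–80 m

Compute the density gradient over each adjacent pair:
  6–30 m: Δρ/Δz = 0.22/24 = 9.2 × 10⁻³ kg m⁻⁴
  30–56 m: Δρ/Δz = 0.05/26 = 1.9 × 10⁻³ kg m⁻⁴
  56–80 m: Δρ/Δz = 0.32/24 = 0.013 kg m⁻⁴
The largest gradient is in the 56–80 m interval — the pycnocline.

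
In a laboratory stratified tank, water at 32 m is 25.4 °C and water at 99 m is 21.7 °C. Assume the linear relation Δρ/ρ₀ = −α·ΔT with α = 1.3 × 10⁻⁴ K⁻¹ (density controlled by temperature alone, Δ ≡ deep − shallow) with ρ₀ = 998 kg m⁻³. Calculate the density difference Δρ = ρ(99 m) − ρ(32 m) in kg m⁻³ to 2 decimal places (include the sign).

ΔT = -3.7 K, Δρ/ρ₀ = −αΔT = 4.81 × 10⁻⁴.
Δρ = 998 × (4.81 × 10⁻⁴) = +0.48 kg m⁻³.
Positive Δρ: denser below, stable.

+0.48 kg m⁻³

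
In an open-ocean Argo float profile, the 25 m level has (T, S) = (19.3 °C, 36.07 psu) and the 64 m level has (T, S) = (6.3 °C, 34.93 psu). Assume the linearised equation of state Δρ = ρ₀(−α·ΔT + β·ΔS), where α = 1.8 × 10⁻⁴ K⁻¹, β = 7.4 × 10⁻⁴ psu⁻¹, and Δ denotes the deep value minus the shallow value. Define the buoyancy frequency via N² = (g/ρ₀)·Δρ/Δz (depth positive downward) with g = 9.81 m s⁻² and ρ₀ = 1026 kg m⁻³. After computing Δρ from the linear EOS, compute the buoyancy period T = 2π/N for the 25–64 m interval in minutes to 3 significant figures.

ΔT = -13.0 K, ΔS = -1.14 psu (deep − shallow).
Δρ/ρ₀ = −αΔT + βΔS = 2.34 × 10⁻³ − 8.436 × 10⁻⁴ = 1.4964 × 10⁻³, so Δρ ≈ 1.535 kg m⁻³.
N² = (g/ρ₀)·Δρ/Δz = g·(Δρ/ρ₀)/Δz = 9.81 × 1.4964 × 10⁻³ / 39 = 3.7640 × 10⁻⁴ s⁻².
N = √(3.7640 × 10⁻⁴) = 0.019401 rad s⁻¹ → T = 2π/N = 323.86 s = 5.3977 min ≈ 5.40 min.

5.40 min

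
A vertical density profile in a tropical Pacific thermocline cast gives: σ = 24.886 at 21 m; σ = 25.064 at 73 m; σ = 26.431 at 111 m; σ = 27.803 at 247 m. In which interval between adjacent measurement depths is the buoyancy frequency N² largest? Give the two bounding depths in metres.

73–111 m

Compute the density gradient over each adjacent pair:
  21–73 m: Δρ/Δz = 0.178/52 = 3.4 × 10⁻³ kg m⁻⁴
  73–111 m: Δρ/Δz = 1.367/38 = 0.036 kg m⁻⁴
  111–247 m: Δρ/Δz = 1.372/136 = 0.010 kg m⁻⁴
The largest gradient is in the 73–111 m interval — the pycnocline.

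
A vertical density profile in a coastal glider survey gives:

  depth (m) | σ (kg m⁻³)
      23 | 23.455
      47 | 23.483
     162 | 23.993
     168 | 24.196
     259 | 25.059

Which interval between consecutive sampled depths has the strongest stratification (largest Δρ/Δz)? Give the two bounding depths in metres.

Compute the density gradient over each adjacent pair:
  23–47 m: Δρ/Δz = 0.028/24 = 1.2 × 10⁻³ kg m⁻⁴
  47–162 m: Δρ/Δz = 0.510/115 = 4.4 × 10⁻³ kg m⁻⁴
  162–168 m: Δρ/Δz = 0.203/6 = 0.034 kg m⁻⁴
  168–259 m: Δρ/Δz = 0.863/91 = 9.5 × 10⁻³ kg m⁻⁴
The largest gradient is in the 162–168 m interval — the pycnocline.

162–168 m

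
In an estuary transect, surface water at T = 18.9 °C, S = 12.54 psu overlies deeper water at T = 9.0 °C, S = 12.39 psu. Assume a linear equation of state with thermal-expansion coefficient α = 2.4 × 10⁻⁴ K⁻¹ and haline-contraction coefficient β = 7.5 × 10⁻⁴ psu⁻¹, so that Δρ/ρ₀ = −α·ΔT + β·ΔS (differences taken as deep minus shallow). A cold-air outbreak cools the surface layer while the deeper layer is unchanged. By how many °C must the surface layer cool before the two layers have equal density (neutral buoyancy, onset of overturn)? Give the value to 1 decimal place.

9.4 °C

Neutral buoyancy requires Δρ = 0, i.e. −α(T_deep − T_surf′) + β(S_deep − S_surf) = 0.
T_surf′ = T_deep − (β/α)·ΔS = 9.0 − (7.5 × 10⁻⁴/2.4 × 10⁻⁴)·(-0.15) = 9.469 °C.
Cooling required: 18.9 − (9.469) = 9.431 °C.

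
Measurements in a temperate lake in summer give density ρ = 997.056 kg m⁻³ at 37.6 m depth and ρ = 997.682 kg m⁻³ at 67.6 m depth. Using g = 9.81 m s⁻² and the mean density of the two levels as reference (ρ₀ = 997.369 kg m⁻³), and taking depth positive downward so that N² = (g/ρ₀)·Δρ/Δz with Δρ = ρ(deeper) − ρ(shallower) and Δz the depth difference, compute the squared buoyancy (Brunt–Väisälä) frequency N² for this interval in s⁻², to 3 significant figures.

2.05 × 10⁻⁴ s⁻²

Δρ = 997.682 − 997.056 = 0.626 kg m⁻³ over Δz = 67.6 − 37.6 = 30 m.
N² = (9.81/997.369) × (0.626/30) = 2.0524 × 10⁻⁴ s⁻² ≈ 2.05 × 10⁻⁴ s⁻².
N² > 0, so the interval is statically stable.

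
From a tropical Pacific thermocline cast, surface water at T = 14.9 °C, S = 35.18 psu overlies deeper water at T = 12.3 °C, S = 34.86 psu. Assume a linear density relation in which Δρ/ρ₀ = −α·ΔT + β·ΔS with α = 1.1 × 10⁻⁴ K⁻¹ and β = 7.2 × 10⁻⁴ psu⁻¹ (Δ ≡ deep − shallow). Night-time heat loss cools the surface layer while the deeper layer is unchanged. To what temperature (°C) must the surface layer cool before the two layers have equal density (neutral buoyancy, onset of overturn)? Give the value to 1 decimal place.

Neutral buoyancy requires Δρ = 0, i.e. −α(T_deep − T_surf′) + β(S_deep − S_surf) = 0.
T_surf′ = T_deep − (β/α)·ΔS = 12.3 − (7.2 × 10⁻⁴/1.1 × 10⁻⁴)·(-0.32) = 14.395 °C.
Cooling required: 14.9 − (14.395) = 0.505 °C.

14.4 °C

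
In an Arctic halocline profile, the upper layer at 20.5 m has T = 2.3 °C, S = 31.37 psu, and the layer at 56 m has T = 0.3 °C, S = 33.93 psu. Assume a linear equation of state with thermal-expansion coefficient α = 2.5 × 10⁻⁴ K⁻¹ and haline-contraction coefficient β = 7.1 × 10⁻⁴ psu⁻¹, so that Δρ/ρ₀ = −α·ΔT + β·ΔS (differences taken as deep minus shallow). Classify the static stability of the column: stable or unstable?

stable

ΔT = 0.3 − 2.3 = -2.0 K and ΔS = 33.93 − 31.37 = +2.56 psu (deep − shallow).
−αΔT = 5.00 × 10⁻⁴; βΔS = 1.8176 × 10⁻³; sum Δρ/ρ₀ = 2.3176 × 10⁻³.
Δρ/ρ₀ > 0, so Δρ > 0: deeper water is denser → statically stable.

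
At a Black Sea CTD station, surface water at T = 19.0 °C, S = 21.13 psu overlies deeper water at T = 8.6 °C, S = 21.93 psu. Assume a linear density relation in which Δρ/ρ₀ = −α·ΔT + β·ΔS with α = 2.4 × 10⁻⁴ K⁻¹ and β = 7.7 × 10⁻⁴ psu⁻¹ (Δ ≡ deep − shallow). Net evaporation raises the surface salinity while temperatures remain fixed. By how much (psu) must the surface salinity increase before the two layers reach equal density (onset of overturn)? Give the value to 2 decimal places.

Neutral buoyancy requires −α(T_deep − T_surf) + β(S_deep − S_surf′) = 0.
S_surf′ = S_deep − (α/β)·ΔT = 21.93 − (2.4 × 10⁻⁴/7.7 × 10⁻⁴)·(-10.4) = 25.1716 psu.
Increase required: 25.1716 − 21.13 = 4.0416 psu.

4.04 psu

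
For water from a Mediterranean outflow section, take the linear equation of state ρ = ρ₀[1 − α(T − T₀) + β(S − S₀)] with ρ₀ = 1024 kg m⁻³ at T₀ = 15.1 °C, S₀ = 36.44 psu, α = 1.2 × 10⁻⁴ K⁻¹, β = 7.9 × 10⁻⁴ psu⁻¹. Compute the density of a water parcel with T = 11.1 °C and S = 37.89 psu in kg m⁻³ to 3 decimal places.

T − T₀ = -4.0 K, S − S₀ = +1.45 psu.
Bracket = 1 − α·(-4.0) + β·(+1.45) = 1 + (1.6255 × 10⁻³) = 1.0016255.
ρ = 1024 × 1.0016255 = 1025.665 kg m⁻³.

1025.665 kg m⁻³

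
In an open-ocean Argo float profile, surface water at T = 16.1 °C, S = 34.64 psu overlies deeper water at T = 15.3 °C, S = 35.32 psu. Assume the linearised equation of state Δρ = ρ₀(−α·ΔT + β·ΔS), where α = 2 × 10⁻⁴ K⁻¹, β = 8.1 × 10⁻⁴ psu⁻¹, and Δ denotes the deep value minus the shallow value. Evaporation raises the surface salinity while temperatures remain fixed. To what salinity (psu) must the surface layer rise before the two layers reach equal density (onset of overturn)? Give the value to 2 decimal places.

Neutral buoyancy requires −α(T_deep − T_surf) + β(S_deep − S_surf′) = 0.
S_surf′ = S_deep − (α/β)·ΔT = 35.32 − (2 × 10⁻⁴/8.1 × 10⁻⁴)·(-0.8) = 35.5175 psu.
Increase required: 35.5175 − 34.64 = 0.8775 psu.

35.52 psu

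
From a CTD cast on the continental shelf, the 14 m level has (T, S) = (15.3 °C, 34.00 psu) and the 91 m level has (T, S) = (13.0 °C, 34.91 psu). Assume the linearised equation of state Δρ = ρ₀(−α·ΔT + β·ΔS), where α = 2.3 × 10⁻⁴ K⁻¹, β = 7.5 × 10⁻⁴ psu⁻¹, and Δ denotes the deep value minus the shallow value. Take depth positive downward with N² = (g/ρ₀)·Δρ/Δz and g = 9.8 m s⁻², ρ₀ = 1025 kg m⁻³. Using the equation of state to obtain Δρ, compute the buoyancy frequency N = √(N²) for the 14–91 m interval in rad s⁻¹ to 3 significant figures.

0.0124 rad s⁻¹

ΔT = -2.3 K, ΔS = +0.91 psu (deep − shallow).
Δρ/ρ₀ = −αΔT + βΔS = 5.29 × 10⁻⁴ + 6.825 × 10⁻⁴ = 1.2115 × 10⁻³, so Δρ ≈ 1.242 kg m⁻³.
N² = (g/ρ₀)·Δρ/Δz = g·(Δρ/ρ₀)/Δz = 9.8 × 1.2115 × 10⁻³ / 77 = 1.5419 × 10⁻⁴ s⁻².
N = √(1.5419 × 10⁻⁴) = 0.012417 rad s⁻¹ ≈ 0.0124 rad s⁻¹.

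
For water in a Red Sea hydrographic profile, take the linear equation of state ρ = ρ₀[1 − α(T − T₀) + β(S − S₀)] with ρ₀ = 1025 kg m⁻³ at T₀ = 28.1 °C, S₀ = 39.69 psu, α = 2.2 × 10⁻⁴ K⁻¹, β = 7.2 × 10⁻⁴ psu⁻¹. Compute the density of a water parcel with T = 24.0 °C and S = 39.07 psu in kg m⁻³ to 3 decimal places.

1025.467 kg m⁻³

T − T₀ = -4.1 K, S − S₀ = -0.62 psu.
Bracket = 1 − α·(-4.1) + β·(-0.62) = 1 + (4.556 × 10⁻⁴) = 1.0004556.
ρ = 1025 × 1.0004556 = 1025.467 kg m⁻³.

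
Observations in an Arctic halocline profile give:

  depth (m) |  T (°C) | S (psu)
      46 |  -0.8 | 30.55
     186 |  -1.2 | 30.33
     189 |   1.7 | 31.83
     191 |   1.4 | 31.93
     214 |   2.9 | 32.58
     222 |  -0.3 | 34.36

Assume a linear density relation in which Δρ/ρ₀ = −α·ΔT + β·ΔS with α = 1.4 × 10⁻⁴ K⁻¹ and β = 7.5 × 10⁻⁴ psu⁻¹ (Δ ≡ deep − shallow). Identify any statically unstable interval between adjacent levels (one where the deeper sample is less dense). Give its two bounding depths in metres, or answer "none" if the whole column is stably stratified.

Evaluate Δρ/ρ₀ = −αΔT + βΔS across each adjacent pair:
  46–186 m: −αΔT+βΔS = −(1.4 × 10⁻⁴)(-0.4)+(7.5 × 10⁻⁴)(-0.22) = -1.1 × 10⁻⁴ → UNSTABLE
  186–189 m: −αΔT+βΔS = −(1.4 × 10⁻⁴)(+2.9)+(7.5 × 10⁻⁴)(+1.50) = 7.2 × 10⁻⁴ → stable
  189–191 m: −αΔT+βΔS = −(1.4 × 10⁻⁴)(-0.3)+(7.5 × 10⁻⁴)(+0.10) = 1.2 × 10⁻⁴ → stable
  191–214 m: −αΔT+βΔS = −(1.4 × 10⁻⁴)(+1.5)+(7.5 × 10⁻⁴)(+0.65) = 2.8 × 10⁻⁴ → stable
  214–222 m: −αΔT+βΔS = −(1.4 × 10⁻⁴)(-3.2)+(7.5 × 10⁻⁴)(+1.78) = 1.8 × 10⁻³ → stable
The 46–186 m interval has Δρ < 0: lighter water underlies denser water.

46–186 m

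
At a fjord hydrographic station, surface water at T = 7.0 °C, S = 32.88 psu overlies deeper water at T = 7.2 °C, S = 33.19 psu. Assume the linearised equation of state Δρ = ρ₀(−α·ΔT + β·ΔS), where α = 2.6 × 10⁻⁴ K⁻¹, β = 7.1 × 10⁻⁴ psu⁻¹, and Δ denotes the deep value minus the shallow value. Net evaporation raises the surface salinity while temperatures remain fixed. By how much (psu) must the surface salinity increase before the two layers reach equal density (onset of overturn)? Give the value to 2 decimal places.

0.24 psu

Neutral buoyancy requires −α(T_deep − T_surf) + β(S_deep − S_surf′) = 0.
S_surf′ = S_deep − (α/β)·ΔT = 33.19 − (2.6 × 10⁻⁴/7.1 × 10⁻⁴)·(+0.2) = 33.1168 psu.
Increase required: 33.1168 − 32.88 = 0.2368 psu.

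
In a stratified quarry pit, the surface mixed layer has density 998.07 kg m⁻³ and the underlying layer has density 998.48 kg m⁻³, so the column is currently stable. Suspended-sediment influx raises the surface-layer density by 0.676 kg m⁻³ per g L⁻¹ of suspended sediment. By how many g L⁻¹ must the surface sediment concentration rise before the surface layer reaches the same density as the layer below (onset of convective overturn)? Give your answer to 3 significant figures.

Density deficit of the surface layer: 998.48 − 998.07 = 0.41 kg m⁻³.
Required change = 0.41 / 0.676 = 0.607 g L⁻¹.

0.607 g L⁻¹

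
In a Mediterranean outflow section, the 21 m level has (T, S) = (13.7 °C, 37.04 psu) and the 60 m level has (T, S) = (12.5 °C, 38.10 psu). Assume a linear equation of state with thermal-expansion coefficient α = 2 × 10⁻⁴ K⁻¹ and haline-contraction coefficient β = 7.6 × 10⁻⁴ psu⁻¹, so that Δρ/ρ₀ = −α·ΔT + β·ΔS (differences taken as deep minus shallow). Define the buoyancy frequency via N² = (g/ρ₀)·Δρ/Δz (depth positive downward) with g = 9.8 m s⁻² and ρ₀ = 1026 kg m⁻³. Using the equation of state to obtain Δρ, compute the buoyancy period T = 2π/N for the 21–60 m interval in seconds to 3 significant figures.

ΔT = -1.2 K, ΔS = +1.06 psu (deep − shallow).
Δρ/ρ₀ = −αΔT + βΔS = 2.40 × 10⁻⁴ + 8.056 × 10⁻⁴ = 1.0456 × 10⁻³, so Δρ ≈ 1.073 kg m⁻³.
N² = (g/ρ₀)·Δρ/Δz = g·(Δρ/ρ₀)/Δz = 9.8 × 1.0456 × 10⁻³ / 39 = 2.6274 × 10⁻⁴ s⁻².
N = √(2.6274 × 10⁻⁴) = 0.016209 rad s⁻¹ → T = 2π/N = 387.64 s ≈ 388 s.

388 s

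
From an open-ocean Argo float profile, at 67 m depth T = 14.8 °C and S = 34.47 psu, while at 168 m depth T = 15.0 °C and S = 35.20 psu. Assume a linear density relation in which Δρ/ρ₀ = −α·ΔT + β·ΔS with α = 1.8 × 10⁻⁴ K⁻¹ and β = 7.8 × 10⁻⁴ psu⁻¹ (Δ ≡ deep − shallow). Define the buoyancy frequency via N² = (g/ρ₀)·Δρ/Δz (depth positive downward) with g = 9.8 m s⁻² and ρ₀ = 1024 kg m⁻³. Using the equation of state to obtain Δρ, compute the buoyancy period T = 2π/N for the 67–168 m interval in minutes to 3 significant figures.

ΔT = +0.2 K, ΔS = +0.73 psu (deep − shallow).
Δρ/ρ₀ = −αΔT + βΔS = -3.60 × 10⁻⁵ + 5.694 × 10⁻⁴ = 5.334 × 10⁻⁴, so Δρ ≈ 0.5462 kg m⁻³.
N² = (g/ρ₀)·Δρ/Δz = g·(Δρ/ρ₀)/Δz = 9.8 × 5.334 × 10⁻⁴ / 101 = 5.1756 × 10⁻⁵ s⁻².
N = √(5.1756 × 10⁻⁵) = 7.1942 × 10⁻³ rad s⁻¹ → T = 2π/N = 873.37 s = 14.556 min ≈ 14.6 min.

14.6 min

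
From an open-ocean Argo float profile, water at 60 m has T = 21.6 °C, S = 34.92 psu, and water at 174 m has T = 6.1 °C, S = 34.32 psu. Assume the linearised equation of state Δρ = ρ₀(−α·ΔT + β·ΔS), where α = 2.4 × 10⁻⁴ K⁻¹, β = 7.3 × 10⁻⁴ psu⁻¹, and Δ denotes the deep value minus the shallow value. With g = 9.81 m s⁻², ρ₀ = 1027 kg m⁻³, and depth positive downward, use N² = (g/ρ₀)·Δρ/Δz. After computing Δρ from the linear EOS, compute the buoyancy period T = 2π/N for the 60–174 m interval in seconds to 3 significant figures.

374 s

ΔT = -15.5 K, ΔS = -0.60 psu (deep − shallow).
Δρ/ρ₀ = −αΔT + βΔS = 3.72 × 10⁻³ − 4.38 × 10⁻⁴ = 3.282 × 10⁻³, so Δρ ≈ 3.371 kg m⁻³.
N² = (g/ρ₀)·Δρ/Δz = g·(Δρ/ρ₀)/Δz = 9.81 × 3.282 × 10⁻³ / 114 = 2.8242 × 10⁻⁴ s⁻².
N = √(2.8242 × 10⁻⁴) = 0.016805 rad s⁻¹ → T = 2π/N = 373.89 s ≈ 374 s.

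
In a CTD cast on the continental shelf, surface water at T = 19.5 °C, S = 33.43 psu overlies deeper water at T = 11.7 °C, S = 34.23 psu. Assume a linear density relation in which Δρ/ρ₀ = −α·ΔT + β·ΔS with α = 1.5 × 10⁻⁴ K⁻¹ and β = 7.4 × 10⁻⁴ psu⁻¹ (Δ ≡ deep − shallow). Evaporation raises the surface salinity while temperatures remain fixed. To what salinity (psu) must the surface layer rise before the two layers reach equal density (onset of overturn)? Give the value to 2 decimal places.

35.81 psu

Neutral buoyancy requires −α(T_deep − T_surf) + β(S_deep − S_surf′) = 0.
S_surf′ = S_deep − (α/β)·ΔT = 34.23 − (1.5 × 10⁻⁴/7.4 × 10⁻⁴)·(-7.8) = 35.8111 psu.
Increase required: 35.8111 − 33.43 = 2.3811 psu.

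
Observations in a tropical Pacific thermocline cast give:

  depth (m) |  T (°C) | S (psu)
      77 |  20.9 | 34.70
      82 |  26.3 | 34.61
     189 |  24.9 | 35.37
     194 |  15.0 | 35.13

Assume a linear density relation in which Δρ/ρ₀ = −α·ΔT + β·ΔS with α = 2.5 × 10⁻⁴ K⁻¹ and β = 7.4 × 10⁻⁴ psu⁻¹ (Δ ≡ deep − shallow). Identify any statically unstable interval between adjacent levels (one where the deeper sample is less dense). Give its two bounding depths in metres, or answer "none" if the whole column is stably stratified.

77–82 m

Evaluate Δρ/ρ₀ = −αΔT + βΔS across each adjacent pair:
  77–82 m: −αΔT+βΔS = −(2.5 × 10⁻⁴)(+5.4)+(7.4 × 10⁻⁴)(-0.09) = -1.4 × 10⁻³ → UNSTABLE
  82–189 m: −αΔT+βΔS = −(2.5 × 10⁻⁴)(-1.4)+(7.4 × 10⁻⁴)(+0.76) = 9.1 × 10⁻⁴ → stable
  189–194 m: −αΔT+βΔS = −(2.5 × 10⁻⁴)(-9.9)+(7.4 × 10⁻⁴)(-0.24) = 2.3 × 10⁻³ → stable
The 77–82 m interval has Δρ < 0: lighter water underlies denser water.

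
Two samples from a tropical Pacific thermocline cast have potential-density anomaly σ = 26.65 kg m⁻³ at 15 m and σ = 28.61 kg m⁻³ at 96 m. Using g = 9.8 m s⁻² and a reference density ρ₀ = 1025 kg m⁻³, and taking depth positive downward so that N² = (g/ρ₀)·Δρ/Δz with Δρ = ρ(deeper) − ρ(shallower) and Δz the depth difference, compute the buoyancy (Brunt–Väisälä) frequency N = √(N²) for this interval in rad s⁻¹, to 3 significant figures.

Δρ = 1028.61 − 1026.65 = 1.96 kg m⁻³ over Δz = 96 − 15 = 81 m.
N² = (9.8/1025) × (1.96/81) = 2.3135 × 10⁻⁴ s⁻².
N = √(2.3135 × 10⁻⁴) = 0.015210 rad s⁻¹ ≈ 0.0152 rad s⁻¹.

0.0152 rad s⁻¹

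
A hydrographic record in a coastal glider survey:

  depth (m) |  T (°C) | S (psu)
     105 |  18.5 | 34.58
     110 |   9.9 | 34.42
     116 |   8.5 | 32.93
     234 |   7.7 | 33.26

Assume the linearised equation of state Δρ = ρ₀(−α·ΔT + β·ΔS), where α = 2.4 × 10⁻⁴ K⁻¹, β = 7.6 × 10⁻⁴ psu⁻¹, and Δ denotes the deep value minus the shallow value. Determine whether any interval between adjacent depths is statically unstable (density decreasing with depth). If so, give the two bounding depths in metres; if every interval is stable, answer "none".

Evaluate Δρ/ρ₀ = −αΔT + βΔS across each adjacent pair:
  105–110 m: −αΔT+βΔS = −(2.4 × 10⁻⁴)(-8.6)+(7.6 × 10⁻⁴)(-0.16) = 1.9 × 10⁻³ → stable
  110–116 m: −αΔT+βΔS = −(2.4 × 10⁻⁴)(-1.4)+(7.6 × 10⁻⁴)(-1.49) = -8.0 × 10⁻⁴ → UNSTABLE
  116–234 m: −αΔT+βΔS = −(2.4 × 10⁻⁴)(-0.8)+(7.6 × 10⁻⁴)(+0.33) = 4.4 × 10⁻⁴ → stable
The 110–116 m interval has Δρ < 0: lighter water underlies denser water.

110–116 m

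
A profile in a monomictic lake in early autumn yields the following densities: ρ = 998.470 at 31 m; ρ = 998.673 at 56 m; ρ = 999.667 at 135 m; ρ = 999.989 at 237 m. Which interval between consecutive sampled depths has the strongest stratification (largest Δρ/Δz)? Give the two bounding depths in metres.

Compute the density gradient over each adjacent pair:
  31–56 m: Δρ/Δz = 0.203/25 = 8.1 × 10⁻³ kg m⁻⁴
  56–135 m: Δρ/Δz = 0.994/79 = 0.013 kg m⁻⁴
  135–237 m: Δρ/Δz = 0.322/102 = 3.2 × 10⁻³ kg m⁻⁴
The largest gradient is in the 56–135 m interval — the pycnocline.

56–135 m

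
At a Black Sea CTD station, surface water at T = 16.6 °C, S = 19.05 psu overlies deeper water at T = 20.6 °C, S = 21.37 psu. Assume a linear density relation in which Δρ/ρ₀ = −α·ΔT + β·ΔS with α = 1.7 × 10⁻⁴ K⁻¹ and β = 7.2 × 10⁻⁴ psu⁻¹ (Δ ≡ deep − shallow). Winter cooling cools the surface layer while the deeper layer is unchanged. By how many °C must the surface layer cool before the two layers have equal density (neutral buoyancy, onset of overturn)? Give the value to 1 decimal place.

5.8 °C

Neutral buoyancy requires Δρ = 0, i.e. −α(T_deep − T_surf′) + β(S_deep − S_surf) = 0.
T_surf′ = T_deep − (β/α)·ΔS = 20.6 − (7.2 × 10⁻⁴/1.7 × 10⁻⁴)·(+2.32) = 10.774 °C.
Cooling required: 16.6 − (10.774) = 5.826 °C.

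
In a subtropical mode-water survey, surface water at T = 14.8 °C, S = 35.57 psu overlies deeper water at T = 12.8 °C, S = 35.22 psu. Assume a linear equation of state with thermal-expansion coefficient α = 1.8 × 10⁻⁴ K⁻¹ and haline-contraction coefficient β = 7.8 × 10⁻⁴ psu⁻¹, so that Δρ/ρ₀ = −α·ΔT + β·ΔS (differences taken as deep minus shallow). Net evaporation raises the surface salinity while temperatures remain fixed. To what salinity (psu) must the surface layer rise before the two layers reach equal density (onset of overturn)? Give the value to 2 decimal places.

Neutral buoyancy requires −α(T_deep − T_surf) + β(S_deep − S_surf′) = 0.
S_surf′ = S_deep − (α/β)·ΔT = 35.22 − (1.8 × 10⁻⁴/7.8 × 10⁻⁴)·(-2.0) = 35.6815 psu.
Increase required: 35.6815 − 35.57 = 0.1115 psu.

35.68 psu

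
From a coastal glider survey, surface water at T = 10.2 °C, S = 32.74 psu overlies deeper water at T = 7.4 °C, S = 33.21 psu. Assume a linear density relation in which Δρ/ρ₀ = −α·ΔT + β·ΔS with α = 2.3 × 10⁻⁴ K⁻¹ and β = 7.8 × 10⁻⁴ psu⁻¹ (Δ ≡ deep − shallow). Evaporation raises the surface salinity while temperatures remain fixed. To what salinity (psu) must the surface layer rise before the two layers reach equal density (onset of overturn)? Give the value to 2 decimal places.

34.04 psu

Neutral buoyancy requires −α(T_deep − T_surf) + β(S_deep − S_surf′) = 0.
S_surf′ = S_deep − (α/β)·ΔT = 33.21 − (2.3 × 10⁻⁴/7.8 × 10⁻⁴)·(-2.8) = 34.0356 psu.
Increase required: 34.0356 − 32.74 = 1.2956 psu.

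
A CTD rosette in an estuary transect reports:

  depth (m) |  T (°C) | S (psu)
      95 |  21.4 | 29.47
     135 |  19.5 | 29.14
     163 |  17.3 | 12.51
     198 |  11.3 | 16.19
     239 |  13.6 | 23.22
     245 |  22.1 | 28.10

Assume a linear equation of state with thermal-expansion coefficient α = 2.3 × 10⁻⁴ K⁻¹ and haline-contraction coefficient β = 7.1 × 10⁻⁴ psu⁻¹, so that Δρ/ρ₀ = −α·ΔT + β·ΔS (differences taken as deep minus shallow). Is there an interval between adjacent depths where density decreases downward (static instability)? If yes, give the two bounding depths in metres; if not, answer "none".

135–163 m

Evaluate Δρ/ρ₀ = −αΔT + βΔS across each adjacent pair:
  95–135 m: −αΔT+βΔS = −(2.3 × 10⁻⁴)(-1.9)+(7.1 × 10⁻⁴)(-0.33) = 2.0 × 10⁻⁴ → stable
  135–163 m: −αΔT+βΔS = −(2.3 × 10⁻⁴)(-2.2)+(7.1 × 10⁻⁴)(-16.63) = -0.011 → UNSTABLE
  163–198 m: −αΔT+βΔS = −(2.3 × 10⁻⁴)(-6.0)+(7.1 × 10⁻⁴)(+3.68) = 4.0 × 10⁻³ → stable
  198–239 m: −αΔT+βΔS = −(2.3 × 10⁻⁴)(+2.3)+(7.1 × 10⁻⁴)(+7.03) = 4.5 × 10⁻³ → stable
  239–245 m: −αΔT+βΔS = −(2.3 × 10⁻⁴)(+8.5)+(7.1 × 10⁻⁴)(+4.88) = 1.5 × 10⁻³ → stable
The 135–163 m interval has Δρ < 0: lighter water underlies denser water.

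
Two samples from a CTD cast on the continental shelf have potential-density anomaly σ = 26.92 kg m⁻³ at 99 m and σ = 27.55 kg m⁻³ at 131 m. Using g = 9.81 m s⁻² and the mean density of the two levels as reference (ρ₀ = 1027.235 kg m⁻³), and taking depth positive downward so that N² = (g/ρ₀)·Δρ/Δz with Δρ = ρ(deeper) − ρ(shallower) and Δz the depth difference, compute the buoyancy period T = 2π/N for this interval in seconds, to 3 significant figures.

Δρ = 1027.55 − 1026.92 = 0.63 kg m⁻³ over Δz = 131 − 99 = 32 m.
N² = (9.81/1027.235) × (0.63/32) = 1.8801 × 10⁻⁴ s⁻².
N = √(1.8801 × 10⁻⁴) = 0.013712 rad s⁻¹, so T = 2π/N = 458.23 s ≈ 458 s.

458 s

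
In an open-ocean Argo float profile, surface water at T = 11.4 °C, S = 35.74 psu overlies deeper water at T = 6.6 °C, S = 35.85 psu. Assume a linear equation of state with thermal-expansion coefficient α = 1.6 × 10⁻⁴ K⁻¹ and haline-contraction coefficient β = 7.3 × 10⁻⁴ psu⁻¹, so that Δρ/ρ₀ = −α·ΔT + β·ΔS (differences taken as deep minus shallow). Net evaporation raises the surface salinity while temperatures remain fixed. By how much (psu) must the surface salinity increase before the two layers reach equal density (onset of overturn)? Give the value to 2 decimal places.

Neutral buoyancy requires −α(T_deep − T_surf) + β(S_deep − S_surf′) = 0.
S_surf′ = S_deep − (α/β)·ΔT = 35.85 − (1.6 × 10⁻⁴/7.3 × 10⁻⁴)·(-4.8) = 36.9021 psu.
Increase required: 36.9021 − 35.74 = 1.1621 psu.

1.16 psu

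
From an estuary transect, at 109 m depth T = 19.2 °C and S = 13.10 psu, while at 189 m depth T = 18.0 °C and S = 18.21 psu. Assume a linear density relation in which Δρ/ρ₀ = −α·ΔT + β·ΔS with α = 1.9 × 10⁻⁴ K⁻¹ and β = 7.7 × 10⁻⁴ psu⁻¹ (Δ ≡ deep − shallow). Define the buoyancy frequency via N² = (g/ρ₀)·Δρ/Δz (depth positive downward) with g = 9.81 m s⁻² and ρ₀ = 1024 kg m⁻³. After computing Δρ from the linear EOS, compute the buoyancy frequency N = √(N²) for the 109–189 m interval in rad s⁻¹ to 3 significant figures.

0.0226 rad s⁻¹

ΔT = -1.2 K, ΔS = +5.11 psu (deep − shallow).
Δρ/ρ₀ = −αΔT + βΔS = 2.28 × 10⁻⁴ + 3.9347 × 10⁻³ = 4.1627 × 10⁻³, so Δρ ≈ 4.263 kg m⁻³.
N² = (g/ρ₀)·Δρ/Δz = g·(Δρ/ρ₀)/Δz = 9.81 × 4.1627 × 10⁻³ / 80 = 5.1045 × 10⁻⁴ s⁻².
N = √(5.1045 × 10⁻⁴) = 0.022593 rad s⁻¹ ≈ 0.0226 rad s⁻¹.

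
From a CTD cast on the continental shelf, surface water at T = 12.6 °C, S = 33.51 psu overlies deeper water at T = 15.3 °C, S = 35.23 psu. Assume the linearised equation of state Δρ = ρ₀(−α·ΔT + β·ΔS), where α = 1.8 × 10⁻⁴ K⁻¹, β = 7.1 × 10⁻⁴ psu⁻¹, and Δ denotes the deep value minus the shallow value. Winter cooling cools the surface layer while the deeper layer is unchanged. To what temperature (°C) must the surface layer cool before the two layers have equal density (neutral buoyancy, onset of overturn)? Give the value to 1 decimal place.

8.5 °C

Neutral buoyancy requires Δρ = 0, i.e. −α(T_deep − T_surf′) + β(S_deep − S_surf) = 0.
T_surf′ = T_deep − (β/α)·ΔS = 15.3 − (7.1 × 10⁻⁴/1.8 × 10⁻⁴)·(+1.72) = 8.516 °C.
Cooling required: 12.6 − (8.516) = 4.084 °C.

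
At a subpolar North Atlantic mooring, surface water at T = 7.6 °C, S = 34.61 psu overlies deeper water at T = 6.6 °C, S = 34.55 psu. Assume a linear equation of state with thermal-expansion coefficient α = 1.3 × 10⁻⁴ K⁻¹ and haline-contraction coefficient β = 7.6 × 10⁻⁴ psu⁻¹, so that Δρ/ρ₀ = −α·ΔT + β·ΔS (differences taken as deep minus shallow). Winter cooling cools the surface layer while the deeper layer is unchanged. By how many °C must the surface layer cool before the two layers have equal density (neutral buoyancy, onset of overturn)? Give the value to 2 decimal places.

Neutral buoyancy requires Δρ = 0, i.e. −α(T_deep − T_surf′) + β(S_deep − S_surf) = 0.
T_surf′ = T_deep − (β/α)·ΔS = 6.6 − (7.6 × 10⁻⁴/1.3 × 10⁻⁴)·(-0.06) = 6.9508 °C.
Cooling required: 7.6 − (6.9508) = 0.6492 °C.

0.65 °C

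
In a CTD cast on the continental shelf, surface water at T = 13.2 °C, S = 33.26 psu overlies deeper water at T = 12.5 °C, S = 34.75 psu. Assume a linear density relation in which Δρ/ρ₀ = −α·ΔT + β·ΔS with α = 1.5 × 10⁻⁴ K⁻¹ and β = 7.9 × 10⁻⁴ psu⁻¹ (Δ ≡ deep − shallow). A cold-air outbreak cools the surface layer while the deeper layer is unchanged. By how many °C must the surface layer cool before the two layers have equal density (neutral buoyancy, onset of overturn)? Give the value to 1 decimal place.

8.5 °C

Neutral buoyancy requires Δρ = 0, i.e. −α(T_deep − T_surf′) + β(S_deep − S_surf) = 0.
T_surf′ = T_deep − (β/α)·ΔS = 12.5 − (7.9 × 10⁻⁴/1.5 × 10⁻⁴)·(+1.49) = 4.653 °C.
Cooling required: 13.2 − (4.653) = 8.547 °C.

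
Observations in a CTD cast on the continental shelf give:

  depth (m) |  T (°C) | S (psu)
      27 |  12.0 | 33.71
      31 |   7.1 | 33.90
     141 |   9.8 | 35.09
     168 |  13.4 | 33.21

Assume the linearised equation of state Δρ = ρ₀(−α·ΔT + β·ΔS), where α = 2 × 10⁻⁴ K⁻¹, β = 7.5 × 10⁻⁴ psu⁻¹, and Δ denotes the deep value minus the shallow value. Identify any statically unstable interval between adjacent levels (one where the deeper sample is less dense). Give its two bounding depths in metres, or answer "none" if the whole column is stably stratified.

Evaluate Δρ/ρ₀ = −αΔT + βΔS across each adjacent pair:
  27–31 m: −αΔT+βΔS = −(2 × 10⁻⁴)(-4.9)+(7.5 × 10⁻⁴)(+0.19) = 1.1 × 10⁻³ → stable
  31–141 m: −αΔT+βΔS = −(2 × 10⁻⁴)(+2.7)+(7.5 × 10⁻⁴)(+1.19) = 3.5 × 10⁻⁴ → stable
  141–168 m: −αΔT+βΔS = −(2 × 10⁻⁴)(+3.6)+(7.5 × 10⁻⁴)(-1.88) = -2.1 × 10⁻³ → UNSTABLE
The 141–168 m interval has Δρ < 0: lighter water underlies denser water.

141–168 m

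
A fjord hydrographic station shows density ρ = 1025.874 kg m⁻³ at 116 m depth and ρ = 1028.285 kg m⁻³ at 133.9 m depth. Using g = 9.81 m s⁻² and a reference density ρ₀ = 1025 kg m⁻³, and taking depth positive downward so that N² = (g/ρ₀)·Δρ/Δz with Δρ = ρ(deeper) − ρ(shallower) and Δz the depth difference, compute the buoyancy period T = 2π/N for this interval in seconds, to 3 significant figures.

Δρ = 1028.285 − 1025.874 = 2.411 kg m⁻³ over Δz = 133.9 − 116 = 17.9 m.
N² = (9.81/1025) × (2.411/17.9) = 1.2891 × 10⁻³ s⁻².
N = √(1.2891 × 10⁻³) = 0.035904 rad s⁻¹, so T = 2π/N = 175.00 s ≈ 175 s.
A positive N² confirms static stability across the interval.

175 s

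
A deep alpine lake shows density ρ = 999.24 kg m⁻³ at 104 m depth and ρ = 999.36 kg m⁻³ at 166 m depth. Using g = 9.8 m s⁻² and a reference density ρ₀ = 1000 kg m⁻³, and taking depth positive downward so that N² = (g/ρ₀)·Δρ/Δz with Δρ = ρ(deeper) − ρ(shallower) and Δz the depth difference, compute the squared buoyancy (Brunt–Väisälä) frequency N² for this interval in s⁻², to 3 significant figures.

1.90 × 10⁻⁵ s⁻²

Δρ = 999.36 − 999.24 = 0.12 kg m⁻³ over Δz = 166 − 104 = 62 m.
N² = (9.8/1000) × (0.12/62) = 1.8968 × 10⁻⁵ s⁻² ≈ 1.90 × 10⁻⁵ s⁻².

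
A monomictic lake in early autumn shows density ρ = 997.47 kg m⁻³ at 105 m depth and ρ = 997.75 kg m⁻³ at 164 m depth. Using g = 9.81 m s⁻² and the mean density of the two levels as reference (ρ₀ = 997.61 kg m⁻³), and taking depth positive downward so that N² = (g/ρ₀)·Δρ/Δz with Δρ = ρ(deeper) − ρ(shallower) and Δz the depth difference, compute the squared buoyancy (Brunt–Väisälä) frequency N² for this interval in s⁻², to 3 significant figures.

Δρ = 997.75 − 997.47 = 0.28 kg m⁻³ over Δz = 164 − 105 = 59 m.
N² = (9.81/997.61) × (0.28/59) = 4.6667 × 10⁻⁵ s⁻² ≈ 4.67 × 10⁻⁵ s⁻².
A positive N² confirms static stability across the interval.

4.67 × 10⁻⁵ s⁻²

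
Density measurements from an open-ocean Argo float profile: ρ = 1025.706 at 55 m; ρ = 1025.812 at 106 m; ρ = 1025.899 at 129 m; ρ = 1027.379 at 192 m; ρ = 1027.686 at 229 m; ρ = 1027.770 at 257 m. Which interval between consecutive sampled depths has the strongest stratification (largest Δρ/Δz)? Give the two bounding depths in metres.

Compute the density gradient over each adjacent pair:
  55–106 m: Δρ/Δz = 0.106/51 = 2.1 × 10⁻³ kg m⁻⁴
  106–129 m: Δρ/Δz = 0.087/23 = 3.8 × 10⁻³ kg m⁻⁴
  129–192 m: Δρ/Δz = 1.480/63 = 0.023 kg m⁻⁴
  192–229 m: Δρ/Δz = 0.307/37 = 8.3 × 10⁻³ kg m⁻⁴
  229–257 m: Δρ/Δz = 0.084/28 = 3.0 × 10⁻³ kg m⁻⁴
The largest gradient is in the 129–192 m interval — the pycnocline.

129–192 m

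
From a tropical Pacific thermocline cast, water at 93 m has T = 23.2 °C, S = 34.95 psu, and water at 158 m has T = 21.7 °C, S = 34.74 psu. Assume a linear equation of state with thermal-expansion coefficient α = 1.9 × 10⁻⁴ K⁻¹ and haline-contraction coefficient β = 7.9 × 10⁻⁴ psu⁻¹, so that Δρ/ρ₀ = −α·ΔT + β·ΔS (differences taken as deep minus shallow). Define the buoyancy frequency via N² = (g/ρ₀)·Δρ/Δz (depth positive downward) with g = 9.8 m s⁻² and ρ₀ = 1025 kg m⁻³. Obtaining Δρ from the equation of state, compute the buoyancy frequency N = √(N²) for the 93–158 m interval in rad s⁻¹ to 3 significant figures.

4.24 × 10⁻³ rad s⁻¹

ΔT = -1.5 K, ΔS = -0.21 psu (deep − shallow).
Δρ/ρ₀ = −αΔT + βΔS = 2.85 × 10⁻⁴ − 1.659 × 10⁻⁴ = 1.191 × 10⁻⁴, so Δρ ≈ 0.1221 kg m⁻³.
N² = (g/ρ₀)·Δρ/Δz = g·(Δρ/ρ₀)/Δz = 9.8 × 1.191 × 10⁻⁴ / 65 = 1.7957 × 10⁻⁵ s⁻².
N = √(1.7957 × 10⁻⁵) = 4.2376 × 10⁻³ rad s⁻¹ ≈ 4.24 × 10⁻³ rad s⁻¹.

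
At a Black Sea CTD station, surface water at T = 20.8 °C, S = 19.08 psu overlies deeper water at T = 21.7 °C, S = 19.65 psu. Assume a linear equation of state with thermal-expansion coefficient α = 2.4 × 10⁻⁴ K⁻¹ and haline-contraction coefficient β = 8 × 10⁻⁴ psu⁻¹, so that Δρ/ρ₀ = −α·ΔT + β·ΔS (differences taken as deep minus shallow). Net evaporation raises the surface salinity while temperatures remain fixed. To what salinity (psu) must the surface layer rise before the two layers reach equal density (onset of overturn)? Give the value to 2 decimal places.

Neutral buoyancy requires −α(T_deep − T_surf) + β(S_deep − S_surf′) = 0.
S_surf′ = S_deep − (α/β)·ΔT = 19.65 − (2.4 × 10⁻⁴/8 × 10⁻⁴)·(+0.9) = 19.3800 psu.
Increase required: 19.3800 − 19.08 = 0.3000 psu.

19.38 psu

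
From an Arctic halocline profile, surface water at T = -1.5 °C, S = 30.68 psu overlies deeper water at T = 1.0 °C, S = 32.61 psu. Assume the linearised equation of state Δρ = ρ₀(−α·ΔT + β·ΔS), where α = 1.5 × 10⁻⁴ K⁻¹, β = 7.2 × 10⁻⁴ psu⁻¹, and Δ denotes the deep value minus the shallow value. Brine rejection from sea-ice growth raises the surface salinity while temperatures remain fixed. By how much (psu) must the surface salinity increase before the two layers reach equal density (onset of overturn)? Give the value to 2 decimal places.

1.41 psu

Neutral buoyancy requires −α(T_deep − T_surf) + β(S_deep − S_surf′) = 0.
S_surf′ = S_deep − (α/β)·ΔT = 32.61 − (1.5 × 10⁻⁴/7.2 × 10⁻⁴)·(+2.5) = 32.0892 psu.
Increase required: 32.0892 − 30.68 = 1.4092 psu.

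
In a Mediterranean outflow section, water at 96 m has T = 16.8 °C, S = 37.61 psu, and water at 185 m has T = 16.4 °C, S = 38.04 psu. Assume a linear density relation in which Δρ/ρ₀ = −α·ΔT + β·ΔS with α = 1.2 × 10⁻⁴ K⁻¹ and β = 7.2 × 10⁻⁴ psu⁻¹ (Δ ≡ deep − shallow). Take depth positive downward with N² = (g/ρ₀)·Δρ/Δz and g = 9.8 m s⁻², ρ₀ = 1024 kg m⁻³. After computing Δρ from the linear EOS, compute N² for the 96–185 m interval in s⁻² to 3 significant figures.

3.94 × 10⁻⁵ s⁻²

ΔT = -0.4 K, ΔS = +0.43 psu (deep − shallow).
Δρ/ρ₀ = −αΔT + βΔS = 4.80 × 10⁻⁵ + 3.096 × 10⁻⁴ = 3.576 × 10⁻⁴, so Δρ ≈ 0.3662 kg m⁻³.
N² = (g/ρ₀)·Δρ/Δz = g·(Δρ/ρ₀)/Δz = 9.8 × 3.576 × 10⁻⁴ / 89 = 3.9376 × 10⁻⁵ s⁻² ≈ 3.94 × 10⁻⁵ s⁻².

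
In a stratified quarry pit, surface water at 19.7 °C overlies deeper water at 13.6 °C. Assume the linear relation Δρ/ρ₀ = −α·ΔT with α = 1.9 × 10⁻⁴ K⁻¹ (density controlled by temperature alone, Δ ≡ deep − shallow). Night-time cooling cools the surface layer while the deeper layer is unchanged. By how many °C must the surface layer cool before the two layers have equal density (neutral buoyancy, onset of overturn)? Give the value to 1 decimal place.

6.1 °C

With temperature the only control, equal density requires T_surf′ = T_deep.
T_surf′ = 13.6 °C.
Cooling required: 19.7 − 13.6 = 6.1 °C.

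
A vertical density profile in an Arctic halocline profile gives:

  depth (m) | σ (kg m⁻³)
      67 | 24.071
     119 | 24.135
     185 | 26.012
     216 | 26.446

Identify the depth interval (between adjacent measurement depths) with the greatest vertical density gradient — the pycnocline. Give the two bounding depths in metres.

Compute the density gradient over each adjacent pair:
  67–119 m: Δρ/Δz = 0.064/52 = 1.2 × 10⁻³ kg m⁻⁴
  119–185 m: Δρ/Δz = 1.877/66 = 0.028 kg m⁻⁴
  185–216 m: Δρ/Δz = 0.434/31 = 0.014 kg m⁻⁴
The largest gradient is in the 119–185 m interval — the pycnocline.

119–185 m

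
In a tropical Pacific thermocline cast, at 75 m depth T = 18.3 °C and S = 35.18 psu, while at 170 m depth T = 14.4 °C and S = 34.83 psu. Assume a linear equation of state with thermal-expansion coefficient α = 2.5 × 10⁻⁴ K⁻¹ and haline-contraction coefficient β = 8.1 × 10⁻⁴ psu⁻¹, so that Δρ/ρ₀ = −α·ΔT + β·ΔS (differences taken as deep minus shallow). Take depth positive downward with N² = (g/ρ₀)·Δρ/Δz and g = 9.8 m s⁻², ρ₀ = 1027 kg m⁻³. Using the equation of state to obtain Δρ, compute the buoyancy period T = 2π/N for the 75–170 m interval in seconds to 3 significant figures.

ΔT = -3.9 K, ΔS = -0.35 psu (deep − shallow).
Δρ/ρ₀ = −αΔT + βΔS = 9.75 × 10⁻⁴ − 2.835 × 10⁻⁴ = 6.915 × 10⁻⁴, so Δρ ≈ 0.7102 kg m⁻³.
N² = (g/ρ₀)·Δρ/Δz = g·(Δρ/ρ₀)/Δz = 9.8 × 6.915 × 10⁻⁴ / 95 = 7.1334 × 10⁻⁵ s⁻².
N = √(7.1334 × 10⁻⁵) = 8.4459 × 10⁻³ rad s⁻¹ → T = 2π/N = 743.93 s ≈ 744 s.

744 s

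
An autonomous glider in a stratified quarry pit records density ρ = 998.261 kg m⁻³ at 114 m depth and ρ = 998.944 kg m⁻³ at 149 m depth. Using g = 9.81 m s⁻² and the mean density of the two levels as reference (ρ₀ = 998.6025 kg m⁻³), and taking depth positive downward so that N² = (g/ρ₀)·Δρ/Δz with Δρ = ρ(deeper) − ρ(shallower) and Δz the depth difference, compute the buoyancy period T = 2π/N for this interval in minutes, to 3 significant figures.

7.56 min

Δρ = 998.944 − 998.261 = 0.683 kg m⁻³ over Δz = 149 − 114 = 35 m.
N² = (9.81/998.6025) × (0.683/35) = 1.9170 × 10⁻⁴ s⁻².
N = √(1.9170 × 10⁻⁴) = 0.013846 rad s⁻¹, so T = 2π/N = 453.79 s = 7.5632 min ≈ 7.56 min.
Since Δρ > 0 the layer is stably stratified.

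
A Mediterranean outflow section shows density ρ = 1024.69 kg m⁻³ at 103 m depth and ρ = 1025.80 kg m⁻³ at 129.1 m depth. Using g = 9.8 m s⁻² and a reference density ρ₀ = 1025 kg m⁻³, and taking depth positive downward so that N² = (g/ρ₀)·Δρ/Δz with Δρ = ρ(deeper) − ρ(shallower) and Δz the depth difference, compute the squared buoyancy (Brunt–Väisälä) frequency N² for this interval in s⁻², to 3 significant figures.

4.07 × 10⁻⁴ s⁻²

Δρ = 1025.80 − 1024.69 = 1.11 kg m⁻³ over Δz = 129.1 − 103 = 26.1 m.
N² = (9.8/1025) × (1.11/26.1) = 4.0662 × 10⁻⁴ s⁻² ≈ 4.07 × 10⁻⁴ s⁻².
Since Δρ > 0 the layer is stably stratified.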